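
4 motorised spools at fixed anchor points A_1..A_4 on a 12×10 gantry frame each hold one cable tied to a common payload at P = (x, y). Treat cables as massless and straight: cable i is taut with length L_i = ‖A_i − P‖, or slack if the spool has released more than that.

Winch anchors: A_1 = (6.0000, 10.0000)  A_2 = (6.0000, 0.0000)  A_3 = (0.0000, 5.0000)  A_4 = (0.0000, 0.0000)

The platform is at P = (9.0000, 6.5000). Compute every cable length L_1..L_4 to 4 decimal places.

L_1: Δ = A_1−P = (-3.0000, 3.5000) → ‖Δ‖ = √21.2500 = 4.6098
L_2: Δ = A_2−P = (-3.0000, -6.5000) → ‖Δ‖ = √51.2500 = 7.1589
L_3: Δ = A_3−P = (-9.0000, -1.5000) → ‖Δ‖ = √83.2500 = 9.1241
L_4: Δ = A_4−P = (-9.0000, -6.5000) → ‖Δ‖ = √123.2500 = 11.1018

(4.6098, 7.1589, 9.1241, 11.1018)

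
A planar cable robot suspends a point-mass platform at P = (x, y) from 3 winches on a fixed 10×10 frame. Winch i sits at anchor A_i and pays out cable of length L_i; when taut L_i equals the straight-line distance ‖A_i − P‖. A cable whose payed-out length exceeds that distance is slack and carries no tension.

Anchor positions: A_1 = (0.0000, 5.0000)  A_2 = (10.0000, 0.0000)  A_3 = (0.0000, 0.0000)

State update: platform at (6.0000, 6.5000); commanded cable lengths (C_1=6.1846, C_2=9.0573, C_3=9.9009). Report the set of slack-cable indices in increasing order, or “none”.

2, 3

i=1: geometric 6.1847 vs commanded 6.1846 ⇒ taut
i=2: geometric 7.6322 vs commanded 9.0573 ⇒ slack
i=3: geometric 8.8459 vs commanded 9.9009 ⇒ slack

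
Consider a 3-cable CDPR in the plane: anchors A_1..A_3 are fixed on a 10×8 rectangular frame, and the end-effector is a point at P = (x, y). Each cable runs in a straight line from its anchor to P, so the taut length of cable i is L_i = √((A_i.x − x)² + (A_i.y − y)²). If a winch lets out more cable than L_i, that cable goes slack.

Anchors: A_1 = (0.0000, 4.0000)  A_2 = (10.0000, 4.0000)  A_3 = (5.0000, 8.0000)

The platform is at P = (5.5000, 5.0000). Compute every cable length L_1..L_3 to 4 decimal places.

(5.5902, 4.6098, 3.0414)

L_1 = √((0.0000−5.5000)² + (4.0000−5.0000)²) = 5.5902
L_2 = √((10.0000−5.5000)² + (4.0000−5.0000)²) = 4.6098
L_3 = √((5.0000−5.5000)² + (8.0000−5.0000)²) = 3.0414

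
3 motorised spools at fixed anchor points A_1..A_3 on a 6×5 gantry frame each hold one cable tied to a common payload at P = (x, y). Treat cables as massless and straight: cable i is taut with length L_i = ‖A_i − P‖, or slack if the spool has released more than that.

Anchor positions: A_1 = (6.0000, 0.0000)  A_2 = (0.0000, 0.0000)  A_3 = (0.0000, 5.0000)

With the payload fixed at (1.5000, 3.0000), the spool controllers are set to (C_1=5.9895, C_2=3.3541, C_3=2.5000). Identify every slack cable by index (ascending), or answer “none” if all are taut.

cable 1: √((4.5000)²+(-3.0000)²)=5.4083, C_1=5.9895: slack
cable 2: √((-1.5000)²+(-3.0000)²)=3.3541, C_2=3.3541: taut
cable 3: √((-1.5000)²+(2.0000)²)=2.5000, C_3=2.5000: taut

1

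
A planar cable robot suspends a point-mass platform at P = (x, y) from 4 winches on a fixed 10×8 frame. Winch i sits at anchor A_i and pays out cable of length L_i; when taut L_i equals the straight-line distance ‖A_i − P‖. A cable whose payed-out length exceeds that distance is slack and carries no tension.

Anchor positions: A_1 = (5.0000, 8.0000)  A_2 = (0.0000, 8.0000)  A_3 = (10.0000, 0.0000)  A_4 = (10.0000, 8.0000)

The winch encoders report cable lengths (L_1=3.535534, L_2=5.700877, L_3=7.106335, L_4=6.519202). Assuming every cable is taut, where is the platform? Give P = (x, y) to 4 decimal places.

(4.5000, 4.5000)

circle eqns → linear via eq_j − eq_1; set q_j = A_j·A_j − L_j²
q_1 = 25.0000+64.0000−12.5000 = 76.5000
10.0000·x + 0.0000·y = q_1−q_2 = 45.0000
-10.0000·x + 16.0000·y = q_1−q_3 = 27.0000
-10.0000·x + 0.0000·y = q_1−q_4 = -45.0000
solve first two rows → x=4.5000, y=4.5000
check cable 4: ‖A_4−P‖² = 42.5000 ≈ L_4² = 42.5000 ✓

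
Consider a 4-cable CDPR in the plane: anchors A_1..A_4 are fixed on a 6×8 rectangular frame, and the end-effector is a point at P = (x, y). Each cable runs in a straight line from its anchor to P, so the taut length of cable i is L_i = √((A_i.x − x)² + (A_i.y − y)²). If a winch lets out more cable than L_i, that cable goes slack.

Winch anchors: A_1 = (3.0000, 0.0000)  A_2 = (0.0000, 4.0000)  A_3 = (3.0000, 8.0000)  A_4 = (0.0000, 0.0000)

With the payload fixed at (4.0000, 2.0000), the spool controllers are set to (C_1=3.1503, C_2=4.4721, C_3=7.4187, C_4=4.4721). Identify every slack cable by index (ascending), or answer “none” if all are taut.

cable 1: √((-1.0000)²+(-2.0000)²)=2.2361, C_1=3.1503: slack
cable 2: √((-4.0000)²+(2.0000)²)=4.4721, C_2=4.4721: taut
cable 3: √((-1.0000)²+(6.0000)²)=6.0828, C_3=7.4187: slack
cable 4: √((-4.0000)²+(-2.0000)²)=4.4721, C_4=4.4721: taut

1, 3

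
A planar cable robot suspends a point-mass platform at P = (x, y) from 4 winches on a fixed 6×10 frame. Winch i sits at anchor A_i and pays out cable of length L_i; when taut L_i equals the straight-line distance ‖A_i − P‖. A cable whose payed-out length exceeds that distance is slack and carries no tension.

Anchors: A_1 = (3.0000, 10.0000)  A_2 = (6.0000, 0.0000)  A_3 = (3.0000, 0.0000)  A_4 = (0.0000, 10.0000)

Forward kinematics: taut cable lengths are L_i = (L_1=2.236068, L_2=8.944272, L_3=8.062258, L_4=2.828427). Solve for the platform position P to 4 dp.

circle eqns → linear via eq_j − eq_1; set c_j = A_j·A_j − L_j²
c_1 = 9.0000+100.0000−5.0000 = 104.0000
-6.0000·x + 20.0000·y = c_1−c_2 = 148.0000
0.0000·x + 20.0000·y = c_1−c_3 = 160.0000
6.0000·x + 0.0000·y = c_1−c_4 = 12.0000
solve first two rows → x=2.0000, y=8.0000
check cable 4: ‖A_4−P‖² = 8.0000 ≈ L_4² = 8.0000 ✓

(2.0000, 8.0000)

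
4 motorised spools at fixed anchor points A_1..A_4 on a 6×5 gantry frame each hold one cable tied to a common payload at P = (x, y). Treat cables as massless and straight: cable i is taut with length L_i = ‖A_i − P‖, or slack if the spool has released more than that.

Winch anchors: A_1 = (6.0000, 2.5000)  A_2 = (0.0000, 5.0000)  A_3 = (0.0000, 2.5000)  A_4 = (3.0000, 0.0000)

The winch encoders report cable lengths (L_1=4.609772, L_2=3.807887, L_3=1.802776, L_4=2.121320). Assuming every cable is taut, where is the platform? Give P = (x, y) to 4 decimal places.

(1.5000, 1.5000)

expand ‖A_i−P‖²=L_i² and subtract eq 1 (q_i ≔ ‖A_i‖²−L_i²)
q_1 = 36.0000+6.2500−21.2500 = 21.0000
eq1−eq2 → [12.0000  -5.0000]·P = 10.5000
eq1−eq3 → [12.0000  0.0000]·P = 18.0000
eq1−eq4 → [6.0000  5.0000]·P = 16.5000
2×2 solve → P = (1.5000, 1.5000)
check cable 4: ‖A_4−P‖² = 4.5000 ≈ L_4² = 4.5000 ✓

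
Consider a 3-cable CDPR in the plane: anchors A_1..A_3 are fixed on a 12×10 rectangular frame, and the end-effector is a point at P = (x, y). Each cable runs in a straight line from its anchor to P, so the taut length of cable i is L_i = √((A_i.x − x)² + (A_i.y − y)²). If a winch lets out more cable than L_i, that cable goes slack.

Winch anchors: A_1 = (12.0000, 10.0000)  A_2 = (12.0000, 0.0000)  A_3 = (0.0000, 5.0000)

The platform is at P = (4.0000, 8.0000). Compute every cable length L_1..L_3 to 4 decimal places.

L_1: Δ = A_1−P = (8.0000, 2.0000) → ‖Δ‖ = √68.0000 = 8.2462
L_2: Δ = A_2−P = (8.0000, -8.0000) → ‖Δ‖ = √128.0000 = 11.3137
L_3: Δ = A_3−P = (-4.0000, -3.0000) → ‖Δ‖ = √25.0000 = 5.0000

(8.2462, 11.3137, 5.0000)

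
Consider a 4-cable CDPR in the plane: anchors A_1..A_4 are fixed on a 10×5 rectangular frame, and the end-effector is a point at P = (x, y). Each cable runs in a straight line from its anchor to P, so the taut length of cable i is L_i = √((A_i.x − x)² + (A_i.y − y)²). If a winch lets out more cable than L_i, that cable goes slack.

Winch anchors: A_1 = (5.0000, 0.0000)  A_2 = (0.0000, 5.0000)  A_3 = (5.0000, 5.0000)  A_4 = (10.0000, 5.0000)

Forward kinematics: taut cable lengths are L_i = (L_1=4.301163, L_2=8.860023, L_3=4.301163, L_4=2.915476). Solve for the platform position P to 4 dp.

(8.5000, 2.5000)

expand ‖A_i−P‖²=L_i² and subtract eq 1 (q_i ≔ ‖A_i‖²−L_i²)
q_1 = 25.0000+0.0000−18.5000 = 6.5000
eq1−eq2 → [10.0000  -10.0000]·P = 60.0000
eq1−eq3 → [0.0000  -10.0000]·P = -25.0000
eq1−eq4 → [-10.0000  -10.0000]·P = -110.0000
2×2 solve → P = (8.5000, 2.5000)
check cable 4: ‖A_4−P‖² = 8.5000 ≈ L_4² = 8.5000 ✓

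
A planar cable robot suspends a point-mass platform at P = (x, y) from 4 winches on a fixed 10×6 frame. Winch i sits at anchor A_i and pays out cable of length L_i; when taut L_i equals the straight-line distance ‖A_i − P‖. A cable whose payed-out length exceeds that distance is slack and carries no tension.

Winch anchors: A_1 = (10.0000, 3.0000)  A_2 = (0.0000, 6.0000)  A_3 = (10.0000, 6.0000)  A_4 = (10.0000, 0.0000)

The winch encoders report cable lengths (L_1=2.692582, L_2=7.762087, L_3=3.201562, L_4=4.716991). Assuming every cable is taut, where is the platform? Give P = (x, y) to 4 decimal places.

circle eqns → linear via eq_j − eq_1; set q_j = A_j·A_j − L_j²
q_1 = 100.0000+9.0000−7.2500 = 101.7500
20.0000·x − 6.0000·y = q_1−q_2 = 126.0000
0.0000·x − 6.0000·y = q_1−q_3 = -24.0000
0.0000·x + 6.0000·y = q_1−q_4 = 24.0000
solve first two rows → x=7.5000, y=4.0000
check cable 4: ‖A_4−P‖² = 22.2500 ≈ L_4² = 22.2500 ✓

(7.5000, 4.0000)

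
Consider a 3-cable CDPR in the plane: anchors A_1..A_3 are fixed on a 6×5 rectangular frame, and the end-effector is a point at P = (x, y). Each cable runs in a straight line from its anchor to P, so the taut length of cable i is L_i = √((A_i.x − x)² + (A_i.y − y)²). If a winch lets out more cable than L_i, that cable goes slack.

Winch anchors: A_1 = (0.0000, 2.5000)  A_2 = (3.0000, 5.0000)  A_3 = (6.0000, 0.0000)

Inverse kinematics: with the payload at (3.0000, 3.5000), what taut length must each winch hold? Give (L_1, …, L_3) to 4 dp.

(3.1623, 1.5000, 4.6098)

cable 1: Δx=-3.0000, Δy=-1.0000; L_1 = √(Δx²+Δy²) = 3.1623
cable 2: Δx=0.0000, Δy=1.5000; L_2 = √(Δx²+Δy²) = 1.5000
cable 3: Δx=3.0000, Δy=-3.5000; L_3 = √(Δx²+Δy²) = 4.6098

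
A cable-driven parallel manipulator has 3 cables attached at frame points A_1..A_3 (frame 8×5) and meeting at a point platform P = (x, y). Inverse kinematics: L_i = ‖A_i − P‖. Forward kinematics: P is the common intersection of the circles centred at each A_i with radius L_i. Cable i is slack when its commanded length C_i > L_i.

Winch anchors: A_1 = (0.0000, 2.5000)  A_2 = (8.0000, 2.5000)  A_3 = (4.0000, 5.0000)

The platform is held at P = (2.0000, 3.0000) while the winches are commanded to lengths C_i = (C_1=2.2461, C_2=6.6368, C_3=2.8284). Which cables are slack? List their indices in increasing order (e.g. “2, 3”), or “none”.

1, 2

cable 1: L_1 = ‖A_1−P‖ = 2.0616;  C_1 = 2.2461 → slack
cable 2: L_2 = ‖A_2−P‖ = 6.0208;  C_2 = 6.6368 → slack
cable 3: L_3 = ‖A_3−P‖ = 2.8284;  C_3 = 2.8284 → taut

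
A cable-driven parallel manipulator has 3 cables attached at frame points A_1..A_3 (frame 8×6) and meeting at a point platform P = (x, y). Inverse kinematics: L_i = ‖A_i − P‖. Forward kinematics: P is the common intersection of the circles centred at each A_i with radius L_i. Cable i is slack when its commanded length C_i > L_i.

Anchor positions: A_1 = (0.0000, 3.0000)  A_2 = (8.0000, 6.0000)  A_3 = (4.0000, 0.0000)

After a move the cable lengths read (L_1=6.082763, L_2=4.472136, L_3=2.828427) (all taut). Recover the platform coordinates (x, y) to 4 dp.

expand ‖A_i−P‖²=L_i² and subtract eq 1 (c_i ≔ ‖A_i‖²−L_i²)
c_1 = 0.0000+9.0000−37.0000 = -28.0000
eq1−eq2 → [-16.0000  -6.0000]·P = -108.0000
eq1−eq3 → [-8.0000  6.0000]·P = -36.0000
2×2 solve → P = (6.0000, 2.0000)

(6.0000, 2.0000)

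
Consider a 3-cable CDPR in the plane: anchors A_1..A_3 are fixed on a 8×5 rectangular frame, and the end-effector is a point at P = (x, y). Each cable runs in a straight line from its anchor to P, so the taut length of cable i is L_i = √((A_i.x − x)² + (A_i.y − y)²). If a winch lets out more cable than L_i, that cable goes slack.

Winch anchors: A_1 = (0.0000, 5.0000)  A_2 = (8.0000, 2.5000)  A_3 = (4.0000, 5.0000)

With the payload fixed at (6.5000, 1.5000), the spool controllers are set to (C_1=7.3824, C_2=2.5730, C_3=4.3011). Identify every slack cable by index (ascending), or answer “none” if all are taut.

2

i=1: geometric 7.3824 vs commanded 7.3824 ⇒ taut
i=2: geometric 1.8028 vs commanded 2.5730 ⇒ slack
i=3: geometric 4.3012 vs commanded 4.3011 ⇒ taut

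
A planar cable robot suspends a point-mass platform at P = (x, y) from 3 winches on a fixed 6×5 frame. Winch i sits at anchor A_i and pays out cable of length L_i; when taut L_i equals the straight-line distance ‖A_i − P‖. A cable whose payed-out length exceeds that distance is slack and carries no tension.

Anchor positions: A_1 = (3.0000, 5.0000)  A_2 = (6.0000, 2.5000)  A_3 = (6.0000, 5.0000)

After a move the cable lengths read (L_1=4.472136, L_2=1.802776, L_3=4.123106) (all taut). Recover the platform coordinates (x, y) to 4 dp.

expand ‖A_i−P‖²=L_i² and subtract eq 1 (q_i ≔ ‖A_i‖²−L_i²)
q_1 = 9.0000+25.0000−20.0000 = 14.0000
eq1−eq2 → [-6.0000  5.0000]·P = -25.0000
eq1−eq3 → [-6.0000  0.0000]·P = -30.0000
2×2 solve → P = (5.0000, 1.0000)

(5.0000, 1.0000)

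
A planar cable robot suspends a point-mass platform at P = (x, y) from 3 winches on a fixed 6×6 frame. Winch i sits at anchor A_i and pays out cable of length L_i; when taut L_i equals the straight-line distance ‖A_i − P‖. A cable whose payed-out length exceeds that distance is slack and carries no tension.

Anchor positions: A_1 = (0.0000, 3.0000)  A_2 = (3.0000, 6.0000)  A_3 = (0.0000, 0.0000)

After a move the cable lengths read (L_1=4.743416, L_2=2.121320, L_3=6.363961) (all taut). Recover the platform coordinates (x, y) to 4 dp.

expand ‖A_i−P‖²=L_i² and subtract eq 1 (c_i ≔ ‖A_i‖²−L_i²)
c_1 = 0.0000+9.0000−22.5000 = -13.5000
eq1−eq2 → [-6.0000  -6.0000]·P = -54.0000
eq1−eq3 → [0.0000  6.0000]·P = 27.0000
2×2 solve → P = (4.5000, 4.5000)

(4.5000, 4.5000)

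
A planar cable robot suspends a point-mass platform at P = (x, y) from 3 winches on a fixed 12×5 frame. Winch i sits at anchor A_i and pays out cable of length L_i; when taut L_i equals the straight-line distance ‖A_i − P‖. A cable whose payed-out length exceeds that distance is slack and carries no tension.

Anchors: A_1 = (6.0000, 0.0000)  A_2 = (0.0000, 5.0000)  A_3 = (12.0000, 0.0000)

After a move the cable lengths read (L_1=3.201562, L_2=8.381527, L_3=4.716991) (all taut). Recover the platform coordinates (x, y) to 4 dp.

(8.0000, 2.5000)

circle eqns → linear via eq_j − eq_1; set k_j = A_j·A_j − L_j²
k_1 = 36.0000+0.0000−10.2500 = 25.7500
12.0000·x − 10.0000·y = k_1−k_2 = 71.0000
-12.0000·x + 0.0000·y = k_1−k_3 = -96.0000
solve first two rows → x=8.0000, y=2.5000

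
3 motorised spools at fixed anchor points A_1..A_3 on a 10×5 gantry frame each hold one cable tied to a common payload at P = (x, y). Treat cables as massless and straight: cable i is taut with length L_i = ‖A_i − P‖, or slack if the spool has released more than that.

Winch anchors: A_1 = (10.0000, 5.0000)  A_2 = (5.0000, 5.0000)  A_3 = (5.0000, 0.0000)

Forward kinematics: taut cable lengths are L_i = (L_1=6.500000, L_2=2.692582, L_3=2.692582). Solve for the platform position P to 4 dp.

(4.0000, 2.5000)

expand ‖A_i−P‖²=L_i² and subtract eq 1 (c_i ≔ ‖A_i‖²−L_i²)
c_1 = 100.0000+25.0000−42.2500 = 82.7500
eq1−eq2 → [10.0000  0.0000]·P = 40.0000
eq1−eq3 → [10.0000  10.0000]·P = 65.0000
2×2 solve → P = (4.0000, 2.5000)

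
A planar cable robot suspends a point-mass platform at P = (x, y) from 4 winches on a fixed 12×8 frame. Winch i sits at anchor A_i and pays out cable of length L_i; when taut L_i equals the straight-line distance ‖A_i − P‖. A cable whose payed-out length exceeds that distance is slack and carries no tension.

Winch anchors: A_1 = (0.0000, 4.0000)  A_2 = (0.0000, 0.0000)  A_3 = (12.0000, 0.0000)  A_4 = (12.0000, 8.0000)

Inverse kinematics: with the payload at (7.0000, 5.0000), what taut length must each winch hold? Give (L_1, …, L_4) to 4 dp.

(7.0711, 8.6023, 7.0711, 5.8310)

L_1 = √((0.0000−7.0000)² + (4.0000−5.0000)²) = 7.0711
L_2 = √((0.0000−7.0000)² + (0.0000−5.0000)²) = 8.6023
L_3 = √((12.0000−7.0000)² + (0.0000−5.0000)²) = 7.0711
L_4 = √((12.0000−7.0000)² + (8.0000−5.0000)²) = 5.8310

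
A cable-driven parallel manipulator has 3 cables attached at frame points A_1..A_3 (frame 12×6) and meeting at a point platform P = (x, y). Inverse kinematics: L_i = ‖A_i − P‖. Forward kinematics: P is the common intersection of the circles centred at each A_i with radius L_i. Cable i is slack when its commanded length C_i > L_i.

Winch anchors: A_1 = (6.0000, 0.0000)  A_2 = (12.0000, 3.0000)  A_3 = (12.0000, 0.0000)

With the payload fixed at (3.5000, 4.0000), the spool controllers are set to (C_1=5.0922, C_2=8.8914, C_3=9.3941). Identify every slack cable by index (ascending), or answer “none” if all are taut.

1, 2

cable 1: L_1 = ‖A_1−P‖ = 4.7170;  C_1 = 5.0922 → slack
cable 2: L_2 = ‖A_2−P‖ = 8.5586;  C_2 = 8.8914 → slack
cable 3: L_3 = ‖A_3−P‖ = 9.3941;  C_3 = 9.3941 → taut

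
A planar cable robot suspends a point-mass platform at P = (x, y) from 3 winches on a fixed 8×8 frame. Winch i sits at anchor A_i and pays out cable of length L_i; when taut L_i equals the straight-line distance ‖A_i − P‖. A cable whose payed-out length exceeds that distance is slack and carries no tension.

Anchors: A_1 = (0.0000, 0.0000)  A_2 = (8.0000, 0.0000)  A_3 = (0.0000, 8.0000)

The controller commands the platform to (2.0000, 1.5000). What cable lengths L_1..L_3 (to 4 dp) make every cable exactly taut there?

(2.5000, 6.1847, 6.8007)

L_1 = √((0.0000−2.0000)² + (0.0000−1.5000)²) = 2.5000
L_2 = √((8.0000−2.0000)² + (0.0000−1.5000)²) = 6.1847
L_3 = √((0.0000−2.0000)² + (8.0000−1.5000)²) = 6.8007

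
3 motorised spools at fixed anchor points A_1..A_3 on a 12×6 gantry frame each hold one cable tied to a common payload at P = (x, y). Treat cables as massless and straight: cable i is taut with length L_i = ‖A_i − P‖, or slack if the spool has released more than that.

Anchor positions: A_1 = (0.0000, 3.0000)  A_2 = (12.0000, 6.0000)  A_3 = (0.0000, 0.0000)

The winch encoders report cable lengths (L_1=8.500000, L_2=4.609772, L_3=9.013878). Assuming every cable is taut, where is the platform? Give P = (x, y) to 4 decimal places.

(8.5000, 3.0000)

expand ‖A_i−P‖²=L_i² and subtract eq 1 (k_i ≔ ‖A_i‖²−L_i²)
k_1 = 0.0000+9.0000−72.2500 = -63.2500
eq1−eq2 → [-24.0000  -6.0000]·P = -222.0000
eq1−eq3 → [0.0000  6.0000]·P = 18.0000
2×2 solve → P = (8.5000, 3.0000)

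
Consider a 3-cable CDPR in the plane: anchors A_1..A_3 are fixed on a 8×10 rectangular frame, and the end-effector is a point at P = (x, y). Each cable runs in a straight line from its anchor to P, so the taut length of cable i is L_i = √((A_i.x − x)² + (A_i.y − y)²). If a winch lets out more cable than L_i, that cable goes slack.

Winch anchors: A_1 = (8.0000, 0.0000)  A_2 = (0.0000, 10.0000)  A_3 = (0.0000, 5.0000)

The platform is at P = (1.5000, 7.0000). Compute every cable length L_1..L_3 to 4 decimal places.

L_1 = √((8.0000−1.5000)² + (0.0000−7.0000)²) = 9.5525
L_2 = √((0.0000−1.5000)² + (10.0000−7.0000)²) = 3.3541
L_3 = √((0.0000−1.5000)² + (5.0000−7.0000)²) = 2.5000

(9.5525, 3.3541, 2.5000)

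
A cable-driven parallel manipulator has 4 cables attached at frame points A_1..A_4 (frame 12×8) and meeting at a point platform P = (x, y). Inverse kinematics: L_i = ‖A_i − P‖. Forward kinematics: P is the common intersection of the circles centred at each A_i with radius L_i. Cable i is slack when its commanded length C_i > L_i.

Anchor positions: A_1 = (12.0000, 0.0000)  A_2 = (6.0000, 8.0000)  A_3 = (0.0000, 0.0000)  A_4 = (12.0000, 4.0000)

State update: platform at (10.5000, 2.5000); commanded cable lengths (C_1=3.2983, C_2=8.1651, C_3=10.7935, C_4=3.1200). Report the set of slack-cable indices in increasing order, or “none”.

i=1: geometric 2.9155 vs commanded 3.2983 ⇒ slack
i=2: geometric 7.1063 vs commanded 8.1651 ⇒ slack
i=3: geometric 10.7935 vs commanded 10.7935 ⇒ taut
i=4: geometric 2.1213 vs commanded 3.1200 ⇒ slack

1, 2, 4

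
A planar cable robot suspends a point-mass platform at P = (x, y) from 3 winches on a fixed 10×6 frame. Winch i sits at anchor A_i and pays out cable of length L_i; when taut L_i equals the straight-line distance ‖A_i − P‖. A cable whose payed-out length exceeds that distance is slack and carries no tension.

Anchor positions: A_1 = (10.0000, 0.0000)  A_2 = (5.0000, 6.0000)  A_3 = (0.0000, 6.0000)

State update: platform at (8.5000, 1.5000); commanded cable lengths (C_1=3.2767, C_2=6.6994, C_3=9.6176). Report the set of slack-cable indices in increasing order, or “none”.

1, 2

i=1: geometric 2.1213 vs commanded 3.2767 ⇒ slack
i=2: geometric 5.7009 vs commanded 6.6994 ⇒ slack
i=3: geometric 9.6177 vs commanded 9.6176 ⇒ taut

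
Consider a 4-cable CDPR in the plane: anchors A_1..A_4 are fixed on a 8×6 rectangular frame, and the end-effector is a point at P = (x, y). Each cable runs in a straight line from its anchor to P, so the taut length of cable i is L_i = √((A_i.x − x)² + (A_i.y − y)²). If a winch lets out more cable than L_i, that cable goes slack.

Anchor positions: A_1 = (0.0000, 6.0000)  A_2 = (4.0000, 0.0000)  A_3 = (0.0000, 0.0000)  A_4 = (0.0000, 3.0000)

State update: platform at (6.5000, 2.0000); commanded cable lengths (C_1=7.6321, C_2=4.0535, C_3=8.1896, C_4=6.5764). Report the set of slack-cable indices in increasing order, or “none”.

i=1: geometric 7.6322 vs commanded 7.6321 ⇒ taut
i=2: geometric 3.2016 vs commanded 4.0535 ⇒ slack
i=3: geometric 6.8007 vs commanded 8.1896 ⇒ slack
i=4: geometric 6.5765 vs commanded 6.5764 ⇒ taut

2, 3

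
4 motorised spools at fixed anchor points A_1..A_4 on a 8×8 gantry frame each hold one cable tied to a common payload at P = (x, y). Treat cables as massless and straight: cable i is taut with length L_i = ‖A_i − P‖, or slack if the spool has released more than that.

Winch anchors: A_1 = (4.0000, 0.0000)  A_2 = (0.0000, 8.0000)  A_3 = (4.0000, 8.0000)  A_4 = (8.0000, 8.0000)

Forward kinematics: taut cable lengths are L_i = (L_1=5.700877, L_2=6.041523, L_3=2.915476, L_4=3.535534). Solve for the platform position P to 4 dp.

(5.5000, 5.5000)

circle eqns → linear via eq_j − eq_1; set q_j = A_j·A_j − L_j²
q_1 = 16.0000+0.0000−32.5000 = -16.5000
8.0000·x − 16.0000·y = q_1−q_2 = -44.0000
0.0000·x − 16.0000·y = q_1−q_3 = -88.0000
-8.0000·x − 16.0000·y = q_1−q_4 = -132.0000
solve first two rows → x=5.5000, y=5.5000
check cable 4: ‖A_4−P‖² = 12.5000 ≈ L_4² = 12.5000 ✓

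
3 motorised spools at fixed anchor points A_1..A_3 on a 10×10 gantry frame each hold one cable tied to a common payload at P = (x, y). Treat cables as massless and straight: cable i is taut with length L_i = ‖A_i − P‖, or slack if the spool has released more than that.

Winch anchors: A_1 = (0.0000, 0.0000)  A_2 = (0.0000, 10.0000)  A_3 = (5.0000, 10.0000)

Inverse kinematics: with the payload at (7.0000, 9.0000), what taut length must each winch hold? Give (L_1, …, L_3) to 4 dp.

(11.4018, 7.0711, 2.2361)

L_1: Δ = A_1−P = (-7.0000, -9.0000) → ‖Δ‖ = √130.0000 = 11.4018
L_2: Δ = A_2−P = (-7.0000, 1.0000) → ‖Δ‖ = √50.0000 = 7.0711
L_3: Δ = A_3−P = (-2.0000, 1.0000) → ‖Δ‖ = √5.0000 = 2.2361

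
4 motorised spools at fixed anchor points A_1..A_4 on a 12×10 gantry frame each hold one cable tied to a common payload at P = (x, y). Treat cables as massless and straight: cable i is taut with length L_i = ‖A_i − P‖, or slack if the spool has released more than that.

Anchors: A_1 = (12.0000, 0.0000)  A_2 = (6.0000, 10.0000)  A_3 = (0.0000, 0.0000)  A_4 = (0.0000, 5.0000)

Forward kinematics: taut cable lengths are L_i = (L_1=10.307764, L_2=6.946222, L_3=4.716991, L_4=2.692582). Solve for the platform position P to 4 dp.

expand ‖A_i−P‖²=L_i² and subtract eq 1 (k_i ≔ ‖A_i‖²−L_i²)
k_1 = 144.0000+0.0000−106.2500 = 37.7500
eq1−eq2 → [12.0000  -20.0000]·P = -50.0000
eq1−eq3 → [24.0000  0.0000]·P = 60.0000
eq1−eq4 → [24.0000  -10.0000]·P = 20.0000
2×2 solve → P = (2.5000, 4.0000)
check cable 4: ‖A_4−P‖² = 7.2500 ≈ L_4² = 7.2500 ✓

(2.5000, 4.0000)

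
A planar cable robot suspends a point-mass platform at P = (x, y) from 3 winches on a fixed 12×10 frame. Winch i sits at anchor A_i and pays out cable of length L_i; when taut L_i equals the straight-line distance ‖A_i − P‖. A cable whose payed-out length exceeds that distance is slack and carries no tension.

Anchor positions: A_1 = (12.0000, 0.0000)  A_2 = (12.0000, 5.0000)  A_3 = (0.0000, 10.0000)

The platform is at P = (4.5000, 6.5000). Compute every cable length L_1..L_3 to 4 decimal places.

(9.9247, 7.6485, 5.7009)

L_1: Δ = A_1−P = (7.5000, -6.5000) → ‖Δ‖ = √98.5000 = 9.9247
L_2: Δ = A_2−P = (7.5000, -1.5000) → ‖Δ‖ = √58.5000 = 7.6485
L_3: Δ = A_3−P = (-4.5000, 3.5000) → ‖Δ‖ = √32.5000 = 5.7009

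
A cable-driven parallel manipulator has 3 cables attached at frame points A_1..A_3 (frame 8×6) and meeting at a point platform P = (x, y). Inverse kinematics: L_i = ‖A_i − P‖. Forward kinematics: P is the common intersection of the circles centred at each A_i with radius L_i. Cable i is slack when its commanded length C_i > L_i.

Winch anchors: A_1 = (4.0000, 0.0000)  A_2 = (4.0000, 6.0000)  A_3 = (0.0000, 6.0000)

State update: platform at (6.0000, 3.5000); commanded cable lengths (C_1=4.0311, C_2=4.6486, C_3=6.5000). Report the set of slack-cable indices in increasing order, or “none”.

2

i=1: geometric 4.0311 vs commanded 4.0311 ⇒ taut
i=2: geometric 3.2016 vs commanded 4.6486 ⇒ slack
i=3: geometric 6.5000 vs commanded 6.5000 ⇒ taut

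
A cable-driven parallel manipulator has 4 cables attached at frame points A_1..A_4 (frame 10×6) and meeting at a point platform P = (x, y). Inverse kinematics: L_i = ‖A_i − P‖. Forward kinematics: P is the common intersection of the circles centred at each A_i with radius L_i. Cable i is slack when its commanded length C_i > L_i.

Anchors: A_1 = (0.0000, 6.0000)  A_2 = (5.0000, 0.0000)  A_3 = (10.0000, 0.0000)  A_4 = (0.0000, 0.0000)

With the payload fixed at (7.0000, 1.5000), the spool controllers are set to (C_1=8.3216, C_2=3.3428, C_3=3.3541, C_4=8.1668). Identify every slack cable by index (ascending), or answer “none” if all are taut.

2, 4

cable 1: L_1 = ‖A_1−P‖ = 8.3217;  C_1 = 8.3216 → taut
cable 2: L_2 = ‖A_2−P‖ = 2.5000;  C_2 = 3.3428 → slack
cable 3: L_3 = ‖A_3−P‖ = 3.3541;  C_3 = 3.3541 → taut
cable 4: L_4 = ‖A_4−P‖ = 7.1589;  C_4 = 8.1668 → slack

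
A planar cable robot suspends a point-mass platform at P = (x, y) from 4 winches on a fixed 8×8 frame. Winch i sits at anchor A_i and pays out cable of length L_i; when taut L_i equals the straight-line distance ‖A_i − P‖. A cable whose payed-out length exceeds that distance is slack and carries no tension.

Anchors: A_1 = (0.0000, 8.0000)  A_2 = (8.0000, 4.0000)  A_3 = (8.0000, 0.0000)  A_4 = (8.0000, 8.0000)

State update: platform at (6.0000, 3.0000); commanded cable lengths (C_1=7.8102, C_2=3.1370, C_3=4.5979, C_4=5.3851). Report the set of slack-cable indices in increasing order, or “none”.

cable 1: √((-6.0000)²+(5.0000)²)=7.8102, C_1=7.8102: taut
cable 2: √((2.0000)²+(1.0000)²)=2.2361, C_2=3.1370: slack
cable 3: √((2.0000)²+(-3.0000)²)=3.6056, C_3=4.5979: slack
cable 4: √((2.0000)²+(5.0000)²)=5.3852, C_4=5.3851: taut

2, 3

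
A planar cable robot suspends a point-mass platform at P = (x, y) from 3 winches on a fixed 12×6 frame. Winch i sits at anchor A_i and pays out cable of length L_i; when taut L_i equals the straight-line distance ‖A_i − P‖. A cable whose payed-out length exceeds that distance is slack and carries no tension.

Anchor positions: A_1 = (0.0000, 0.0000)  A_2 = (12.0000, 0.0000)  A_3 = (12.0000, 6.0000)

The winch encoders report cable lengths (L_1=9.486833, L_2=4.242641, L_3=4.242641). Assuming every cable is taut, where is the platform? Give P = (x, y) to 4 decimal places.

(9.0000, 3.0000)

each cable: (A_i−P)·(A_i−P) = L_i²; let k_i = ‖A_i‖²−L_i²
k_1 = 0.0000+0.0000−90.0000 = -90.0000
row 1: -24.0000x + 0.0000y = -216.0000  (k_2=126.0000)
row 2: -24.0000x − 12.0000y = -252.0000  (k_3=162.0000)
Cramer on rows 1–2 → x = 9.0000, y = 3.0000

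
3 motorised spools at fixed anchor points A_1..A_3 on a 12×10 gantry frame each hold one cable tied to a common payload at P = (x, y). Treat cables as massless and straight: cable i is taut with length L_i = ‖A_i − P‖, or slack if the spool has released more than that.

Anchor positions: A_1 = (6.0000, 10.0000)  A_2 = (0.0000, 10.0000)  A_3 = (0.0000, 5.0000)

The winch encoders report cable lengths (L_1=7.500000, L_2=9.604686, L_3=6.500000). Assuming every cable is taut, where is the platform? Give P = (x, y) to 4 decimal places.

expand ‖A_i−P‖²=L_i² and subtract eq 1 (q_i ≔ ‖A_i‖²−L_i²)
q_1 = 36.0000+100.0000−56.2500 = 79.7500
eq1−eq2 → [12.0000  0.0000]·P = 72.0000
eq1−eq3 → [12.0000  10.0000]·P = 97.0000
2×2 solve → P = (6.0000, 2.5000)

(6.0000, 2.5000)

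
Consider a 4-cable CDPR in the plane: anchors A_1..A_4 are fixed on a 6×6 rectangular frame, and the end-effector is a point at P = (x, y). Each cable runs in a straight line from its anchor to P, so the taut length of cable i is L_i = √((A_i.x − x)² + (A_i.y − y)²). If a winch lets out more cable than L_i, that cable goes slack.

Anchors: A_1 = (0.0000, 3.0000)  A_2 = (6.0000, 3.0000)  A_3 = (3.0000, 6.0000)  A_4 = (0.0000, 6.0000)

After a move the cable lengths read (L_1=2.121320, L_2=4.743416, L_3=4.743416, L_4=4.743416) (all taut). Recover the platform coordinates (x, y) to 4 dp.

each cable: (A_i−P)·(A_i−P) = L_i²; let c_i = ‖A_i‖²−L_i²
c_1 = 0.0000+9.0000−4.5000 = 4.5000
row 1: -12.0000x + 0.0000y = -18.0000  (c_2=22.5000)
row 2: -6.0000x − 6.0000y = -18.0000  (c_3=22.5000)
row 3: 0.0000x − 6.0000y = -9.0000  (c_4=13.5000)
Cramer on rows 1–2 → x = 1.5000, y = 1.5000
check cable 4: ‖A_4−P‖² = 22.5000 ≈ L_4² = 22.5000 ✓

(1.5000, 1.5000)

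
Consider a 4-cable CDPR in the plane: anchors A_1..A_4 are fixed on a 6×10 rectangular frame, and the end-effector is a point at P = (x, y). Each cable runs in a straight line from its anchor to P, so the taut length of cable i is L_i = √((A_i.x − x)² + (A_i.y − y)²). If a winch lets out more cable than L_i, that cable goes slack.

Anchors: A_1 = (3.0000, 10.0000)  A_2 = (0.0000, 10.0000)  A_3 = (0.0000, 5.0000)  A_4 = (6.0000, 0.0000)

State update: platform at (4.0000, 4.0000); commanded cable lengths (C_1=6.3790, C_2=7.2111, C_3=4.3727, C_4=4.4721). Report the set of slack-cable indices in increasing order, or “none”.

1, 3

cable 1: L_1 = ‖A_1−P‖ = 6.0828;  C_1 = 6.3790 → slack
cable 2: L_2 = ‖A_2−P‖ = 7.2111;  C_2 = 7.2111 → taut
cable 3: L_3 = ‖A_3−P‖ = 4.1231;  C_3 = 4.3727 → slack
cable 4: L_4 = ‖A_4−P‖ = 4.4721;  C_4 = 4.4721 → taut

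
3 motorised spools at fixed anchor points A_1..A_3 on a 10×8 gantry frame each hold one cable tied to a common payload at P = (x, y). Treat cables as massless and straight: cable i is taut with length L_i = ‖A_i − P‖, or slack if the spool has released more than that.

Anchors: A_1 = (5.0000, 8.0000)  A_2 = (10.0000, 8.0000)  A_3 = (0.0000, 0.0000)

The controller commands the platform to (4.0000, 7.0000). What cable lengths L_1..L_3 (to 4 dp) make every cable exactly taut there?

L_1 = √((5.0000−4.0000)² + (8.0000−7.0000)²) = 1.4142
L_2 = √((10.0000−4.0000)² + (8.0000−7.0000)²) = 6.0828
L_3 = √((0.0000−4.0000)² + (0.0000−7.0000)²) = 8.0623

(1.4142, 6.0828, 8.0623)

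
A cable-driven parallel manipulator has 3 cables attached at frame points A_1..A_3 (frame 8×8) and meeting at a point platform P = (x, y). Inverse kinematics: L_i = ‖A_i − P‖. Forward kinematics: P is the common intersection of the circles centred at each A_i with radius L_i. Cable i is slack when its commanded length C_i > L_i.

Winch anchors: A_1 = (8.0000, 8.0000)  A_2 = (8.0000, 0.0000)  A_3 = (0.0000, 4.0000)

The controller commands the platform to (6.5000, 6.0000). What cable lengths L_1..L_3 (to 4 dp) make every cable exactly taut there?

L_1 = √((8.0000−6.5000)² + (8.0000−6.0000)²) = 2.5000
L_2 = √((8.0000−6.5000)² + (0.0000−6.0000)²) = 6.1847
L_3 = √((0.0000−6.5000)² + (4.0000−6.0000)²) = 6.8007

(2.5000, 6.1847, 6.8007)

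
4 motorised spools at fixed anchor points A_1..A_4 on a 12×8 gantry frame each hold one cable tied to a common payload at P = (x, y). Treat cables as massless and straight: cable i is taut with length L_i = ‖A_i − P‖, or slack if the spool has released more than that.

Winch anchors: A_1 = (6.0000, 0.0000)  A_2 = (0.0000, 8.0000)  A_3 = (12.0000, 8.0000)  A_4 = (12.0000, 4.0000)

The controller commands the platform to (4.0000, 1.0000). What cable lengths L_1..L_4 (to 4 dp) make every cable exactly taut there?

L_1 = √((6.0000−4.0000)² + (0.0000−1.0000)²) = 2.2361
L_2 = √((0.0000−4.0000)² + (8.0000−1.0000)²) = 8.0623
L_3 = √((12.0000−4.0000)² + (8.0000−1.0000)²) = 10.6301
L_4 = √((12.0000−4.0000)² + (4.0000−1.0000)²) = 8.5440

(2.2361, 8.0623, 10.6301, 8.5440)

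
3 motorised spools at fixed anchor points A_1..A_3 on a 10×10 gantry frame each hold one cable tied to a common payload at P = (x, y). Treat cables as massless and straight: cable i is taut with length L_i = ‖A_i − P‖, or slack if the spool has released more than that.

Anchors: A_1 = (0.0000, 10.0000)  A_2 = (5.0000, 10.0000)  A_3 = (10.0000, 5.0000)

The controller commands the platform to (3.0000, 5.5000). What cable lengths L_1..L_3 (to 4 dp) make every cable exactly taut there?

(5.4083, 4.9244, 7.0178)

cable 1: Δx=-3.0000, Δy=4.5000; L_1 = √(Δx²+Δy²) = 5.4083
cable 2: Δx=2.0000, Δy=4.5000; L_2 = √(Δx²+Δy²) = 4.9244
cable 3: Δx=7.0000, Δy=-0.5000; L_3 = √(Δx²+Δy²) = 7.0178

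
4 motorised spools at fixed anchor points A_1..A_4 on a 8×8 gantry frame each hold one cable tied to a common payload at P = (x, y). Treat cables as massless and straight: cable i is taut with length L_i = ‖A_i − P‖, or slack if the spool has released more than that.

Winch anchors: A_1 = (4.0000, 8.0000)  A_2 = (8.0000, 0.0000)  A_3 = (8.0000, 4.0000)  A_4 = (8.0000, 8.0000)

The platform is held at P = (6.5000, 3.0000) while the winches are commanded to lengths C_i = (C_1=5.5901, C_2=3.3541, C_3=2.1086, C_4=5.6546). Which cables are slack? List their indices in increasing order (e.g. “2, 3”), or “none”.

cable 1: √((-2.5000)²+(5.0000)²)=5.5902, C_1=5.5901: taut
cable 2: √((1.5000)²+(-3.0000)²)=3.3541, C_2=3.3541: taut
cable 3: √((1.5000)²+(1.0000)²)=1.8028, C_3=2.1086: slack
cable 4: √((1.5000)²+(5.0000)²)=5.2202, C_4=5.6546: slack

3, 4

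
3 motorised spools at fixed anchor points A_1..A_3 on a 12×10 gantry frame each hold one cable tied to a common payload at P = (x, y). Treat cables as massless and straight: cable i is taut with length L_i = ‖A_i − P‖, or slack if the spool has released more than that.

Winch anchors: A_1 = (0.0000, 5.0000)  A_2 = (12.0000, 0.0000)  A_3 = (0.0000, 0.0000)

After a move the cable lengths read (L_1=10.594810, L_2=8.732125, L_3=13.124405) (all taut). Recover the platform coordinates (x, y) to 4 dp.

(10.0000, 8.5000)

each cable: (A_i−P)·(A_i−P) = L_i²; let q_i = ‖A_i‖²−L_i²
q_1 = 0.0000+25.0000−112.2500 = -87.2500
row 1: -24.0000x + 10.0000y = -155.0000  (q_2=67.7500)
row 2: 0.0000x + 10.0000y = 85.0000  (q_3=-172.2500)
Cramer on rows 1–2 → x = 10.0000, y = 8.5000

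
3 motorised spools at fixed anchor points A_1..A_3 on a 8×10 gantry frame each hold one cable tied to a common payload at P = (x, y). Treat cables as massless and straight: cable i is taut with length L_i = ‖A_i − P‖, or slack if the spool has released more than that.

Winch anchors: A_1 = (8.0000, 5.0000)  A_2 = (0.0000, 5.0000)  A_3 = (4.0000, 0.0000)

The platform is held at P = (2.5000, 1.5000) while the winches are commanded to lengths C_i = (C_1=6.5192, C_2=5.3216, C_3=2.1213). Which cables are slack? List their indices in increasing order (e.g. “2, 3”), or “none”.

2

i=1: geometric 6.5192 vs commanded 6.5192 ⇒ taut
i=2: geometric 4.3012 vs commanded 5.3216 ⇒ slack
i=3: geometric 2.1213 vs commanded 2.1213 ⇒ taut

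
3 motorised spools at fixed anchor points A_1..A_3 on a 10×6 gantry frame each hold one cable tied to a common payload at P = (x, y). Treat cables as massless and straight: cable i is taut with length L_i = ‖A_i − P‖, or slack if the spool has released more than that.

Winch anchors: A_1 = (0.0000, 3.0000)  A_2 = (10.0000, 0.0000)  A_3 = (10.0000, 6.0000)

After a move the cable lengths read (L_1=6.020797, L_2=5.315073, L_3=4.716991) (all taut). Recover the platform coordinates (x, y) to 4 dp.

(6.0000, 3.5000)

circle eqns → linear via eq_j − eq_1; set k_j = A_j·A_j − L_j²
k_1 = 0.0000+9.0000−36.2500 = -27.2500
-20.0000·x + 6.0000·y = k_1−k_2 = -99.0000
-20.0000·x − 6.0000·y = k_1−k_3 = -141.0000
solve first two rows → x=6.0000, y=3.5000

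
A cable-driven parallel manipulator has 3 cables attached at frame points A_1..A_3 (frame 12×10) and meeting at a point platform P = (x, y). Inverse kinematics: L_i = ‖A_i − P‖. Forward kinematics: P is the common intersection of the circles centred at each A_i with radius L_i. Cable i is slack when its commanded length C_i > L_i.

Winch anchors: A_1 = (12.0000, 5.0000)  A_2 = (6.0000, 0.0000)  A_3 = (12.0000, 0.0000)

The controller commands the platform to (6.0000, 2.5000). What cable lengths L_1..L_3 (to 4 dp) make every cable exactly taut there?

L_1: Δ = A_1−P = (6.0000, 2.5000) → ‖Δ‖ = √42.2500 = 6.5000
L_2: Δ = A_2−P = (0.0000, -2.5000) → ‖Δ‖ = √6.2500 = 2.5000
L_3: Δ = A_3−P = (6.0000, -2.5000) → ‖Δ‖ = √42.2500 = 6.5000

(6.5000, 2.5000, 6.5000)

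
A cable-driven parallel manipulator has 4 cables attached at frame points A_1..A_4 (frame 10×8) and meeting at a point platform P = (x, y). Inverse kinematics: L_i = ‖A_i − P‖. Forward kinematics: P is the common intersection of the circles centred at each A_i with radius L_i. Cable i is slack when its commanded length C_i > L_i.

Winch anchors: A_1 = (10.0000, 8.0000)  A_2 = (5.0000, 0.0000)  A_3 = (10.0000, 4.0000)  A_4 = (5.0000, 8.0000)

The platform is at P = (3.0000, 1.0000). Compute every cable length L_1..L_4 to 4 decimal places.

cable 1: Δx=7.0000, Δy=7.0000; L_1 = √(Δx²+Δy²) = 9.8995
cable 2: Δx=2.0000, Δy=-1.0000; L_2 = √(Δx²+Δy²) = 2.2361
cable 3: Δx=7.0000, Δy=3.0000; L_3 = √(Δx²+Δy²) = 7.6158
cable 4: Δx=2.0000, Δy=7.0000; L_4 = √(Δx²+Δy²) = 7.2801

(9.8995, 2.2361, 7.6158, 7.2801)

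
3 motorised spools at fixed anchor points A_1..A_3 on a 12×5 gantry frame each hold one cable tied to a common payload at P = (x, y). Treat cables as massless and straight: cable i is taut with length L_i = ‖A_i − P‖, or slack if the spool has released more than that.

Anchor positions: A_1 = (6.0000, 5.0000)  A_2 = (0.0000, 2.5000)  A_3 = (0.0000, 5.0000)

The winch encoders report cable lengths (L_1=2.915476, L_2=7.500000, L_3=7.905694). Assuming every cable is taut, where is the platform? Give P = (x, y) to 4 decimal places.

(7.5000, 2.5000)

expand ‖A_i−P‖²=L_i² and subtract eq 1 (k_i ≔ ‖A_i‖²−L_i²)
k_1 = 36.0000+25.0000−8.5000 = 52.5000
eq1−eq2 → [12.0000  5.0000]·P = 102.5000
eq1−eq3 → [12.0000  0.0000]·P = 90.0000
2×2 solve → P = (7.5000, 2.5000)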